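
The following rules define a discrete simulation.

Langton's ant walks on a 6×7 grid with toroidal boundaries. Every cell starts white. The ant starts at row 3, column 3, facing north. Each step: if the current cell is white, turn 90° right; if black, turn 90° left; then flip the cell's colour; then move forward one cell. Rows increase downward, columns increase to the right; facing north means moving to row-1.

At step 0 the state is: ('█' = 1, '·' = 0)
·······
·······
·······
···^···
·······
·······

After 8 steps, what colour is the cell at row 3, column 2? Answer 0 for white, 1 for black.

1

step 0: ·······
·······
·······
···^···
·······
·······
step 1: ·······
·······
·······
···█>··
·······
·······
step 2: ·······
·······
·······
···██··
····v··
·······
step 3: ·······
·······
·······
···██··
···<█··
·······
step 4: ·······
·······
·······
···^█··
···██··
·······
step 5: ·······
·······
·······
··<·█··
···██··
·······
step 6: ·······
·······
··^····
··█·█··
···██··
·······
step 7: ·······
·······
··█>···
··█·█··
···██··
·······
step 8: ·······
·······
··██···
··█v█··
···██··
·······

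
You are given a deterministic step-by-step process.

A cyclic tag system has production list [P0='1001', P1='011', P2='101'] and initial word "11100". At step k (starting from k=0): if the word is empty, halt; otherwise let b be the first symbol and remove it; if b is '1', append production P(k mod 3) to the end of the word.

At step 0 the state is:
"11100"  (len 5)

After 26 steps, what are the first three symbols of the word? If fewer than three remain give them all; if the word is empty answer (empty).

110

[0] "11100"  (len 5)
[1] "11001001"  (len 8)
[2] "1001001011"  (len 10)
[3] "001001011101"  (len 12)
[4] "01001011101"  (len 11)
[5] "1001011101"  (len 10)
[6] "001011101101"  (len 12)
[7] "01011101101"  (len 11)
[8] "1011101101"  (len 10)
[9] "011101101101"  (len 12)
[10] "11101101101"  (len 11)
[11] "1101101101011"  (len 13)
[12] "101101101011101"  (len 15)
[13] "011011010111011001"  (len 18)
[14] "11011010111011001"  (len 17)
[15] "1011010111011001101"  (len 19)
[16] "0110101110110011011001"  (len 22)
[17] "110101110110011011001"  (len 21)
[18] "10101110110011011001101"  (len 23)
[19] "01011101100110110011011001"  (len 26)
[20] "1011101100110110011011001"  (len 25)
[21] "011101100110110011011001101"  (len 27)
[22] "11101100110110011011001101"  (len 26)
[23] "1101100110110011011001101011"  (len 28)
[24] "101100110110011011001101011101"  (len 30)
[25] "011001101100110110011010111011001"  (len 33)
[26] "11001101100110110011010111011001"  (len 32)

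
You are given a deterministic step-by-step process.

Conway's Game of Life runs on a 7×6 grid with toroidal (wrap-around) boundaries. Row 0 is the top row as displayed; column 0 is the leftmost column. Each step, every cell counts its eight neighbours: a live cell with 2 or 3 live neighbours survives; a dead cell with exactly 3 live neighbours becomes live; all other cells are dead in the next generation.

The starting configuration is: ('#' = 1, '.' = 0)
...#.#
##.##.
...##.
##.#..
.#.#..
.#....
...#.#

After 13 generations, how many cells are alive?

2

[0] ...#.#
##.##.
...##.
##.#..
.#.#..
.#....
...#.#
[1] ...#.#
#.....
......
##.#..
.#....
#...#.
#.#...
[2] ##...#
......
##....
###...
.##..#
#....#
##.##.
[3] .##.##
.....#
#.#...
.....#
..#..#
...#..
..#.#.
[4] ###.##
..####
#....#
##...#
....#.
..###.
.##.##
[5] ......
..#...
..##..
.#..#.
###.#.
.##...
......
[6] ......
..##..
.###..
#...##
#....#
#.##..
......
[7] ......
.#.#..
##...#
..###.
...#..
##...#
......
[8] ......
.##...
##...#
######
##.#.#
#.....
#.....
[9] .#....
.##...
......
...#..
...#..
......
......
[10] .##...
.##...
..#...
......
......
......
......
[11] .##...
...#..
.##...
......
......
......
......
[12] ..#...
...#..
..#...
......
......
......
......
[13] ......
..##..
......
......
......
......
......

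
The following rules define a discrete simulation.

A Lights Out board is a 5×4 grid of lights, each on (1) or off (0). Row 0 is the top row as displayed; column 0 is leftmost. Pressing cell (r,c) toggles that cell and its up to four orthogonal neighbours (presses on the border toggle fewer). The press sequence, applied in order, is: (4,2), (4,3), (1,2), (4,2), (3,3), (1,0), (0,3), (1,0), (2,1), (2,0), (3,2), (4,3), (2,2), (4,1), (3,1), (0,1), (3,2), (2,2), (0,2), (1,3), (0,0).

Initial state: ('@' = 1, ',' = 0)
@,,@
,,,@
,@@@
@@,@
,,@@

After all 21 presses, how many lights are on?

step 0: @,,@
,,,@
,@@@
@@,@
,,@@
step 1: @,,@
,,,@
,@@@
@@@@
,@,,
step 2: @,,@
,,,@
,@@@
@@@,
,@@@
step 3: @,@@
,@@,
,@,@
@@@,
,@@@
step 4: @,@@
,@@,
,@,@
@@,,
,,,,
step 5: @,@@
,@@,
,@,,
@@@@
,,,@
step 6: ,,@@
@,@,
@@,,
@@@@
,,,@
step 7: ,,,,
@,@@
@@,,
@@@@
,,,@
step 8: @,,,
,@@@
,@,,
@@@@
,,,@
step 9: @,,,
,,@@
@,@,
@,@@
,,,@
step 10: @,,,
@,@@
,@@,
,,@@
,,,@
step 11: @,,,
@,@@
,@,,
,@,,
,,@@
step 12: @,,,
@,@@
,@,,
,@,@
,,,,
step 13: @,,,
@,,@
,,@@
,@@@
,,,,
step 14: @,,,
@,,@
,,@@
,,@@
@@@,
step 15: @,,,
@,,@
,@@@
@@,@
@,@,
step 16: ,@@,
@@,@
,@@@
@@,@
@,@,
step 17: ,@@,
@@,@
,@,@
@,@,
@,,,
step 18: ,@@,
@@@@
,,@,
@,,,
@,,,
step 19: ,,,@
@@,@
,,@,
@,,,
@,,,
step 20: ,,,,
@@@,
,,@@
@,,,
@,,,
step 21: @@,,
,@@,
,,@@
@,,,
@,,,

8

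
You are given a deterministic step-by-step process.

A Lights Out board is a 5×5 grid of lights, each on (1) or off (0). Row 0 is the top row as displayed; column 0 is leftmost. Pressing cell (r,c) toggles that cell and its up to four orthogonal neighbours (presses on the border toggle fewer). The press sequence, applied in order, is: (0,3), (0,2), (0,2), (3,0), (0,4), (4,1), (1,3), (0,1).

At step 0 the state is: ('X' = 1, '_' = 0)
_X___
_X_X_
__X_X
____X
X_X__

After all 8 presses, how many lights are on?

[0] _X___
_X_X_
__X_X
____X
X_X__
[1] _XXXX
_X___
__X_X
____X
X_X__
[2] ____X
_XX__
__X_X
____X
X_X__
[3] _XXXX
_X___
__X_X
____X
X_X__
[4] _XXXX
_X___
X_X_X
XX__X
__X__
[5] _XX__
_X__X
X_X_X
XX__X
__X__
[6] _XX__
_X__X
X_X_X
X___X
XX___
[7] _XXX_
_XXX_
X_XXX
X___X
XX___
[8] X__X_
__XX_
X_XXX
X___X
XX___

12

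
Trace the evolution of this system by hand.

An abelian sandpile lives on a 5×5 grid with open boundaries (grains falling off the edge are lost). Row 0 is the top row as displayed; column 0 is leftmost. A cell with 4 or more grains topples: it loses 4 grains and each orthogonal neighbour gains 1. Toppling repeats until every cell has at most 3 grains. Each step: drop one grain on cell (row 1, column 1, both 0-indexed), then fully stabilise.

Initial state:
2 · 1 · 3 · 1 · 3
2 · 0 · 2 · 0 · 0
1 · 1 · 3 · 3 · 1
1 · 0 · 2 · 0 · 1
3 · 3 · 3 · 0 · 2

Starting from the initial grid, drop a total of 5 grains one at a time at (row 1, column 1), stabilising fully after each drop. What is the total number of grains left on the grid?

43

0) 2 · 1 · 3 · 1 · 3
2 · 0 · 2 · 0 · 0
1 · 1 · 3 · 3 · 1
1 · 0 · 2 · 0 · 1
3 · 3 · 3 · 0 · 2
1) 2 · 1 · 3 · 1 · 3
2 · 1 · 2 · 0 · 0
1 · 1 · 3 · 3 · 1
1 · 0 · 2 · 0 · 1
3 · 3 · 3 · 0 · 2
2) 2 · 1 · 3 · 1 · 3
2 · 2 · 2 · 0 · 0
1 · 1 · 3 · 3 · 1
1 · 0 · 2 · 0 · 1
3 · 3 · 3 · 0 · 2
3) 2 · 1 · 3 · 1 · 3
2 · 3 · 2 · 0 · 0
1 · 1 · 3 · 3 · 1
1 · 0 · 2 · 0 · 1
3 · 3 · 3 · 0 · 2
4) 2 · 2 · 3 · 1 · 3
3 · 0 · 3 · 0 · 0
1 · 2 · 3 · 3 · 1
1 · 0 · 2 · 0 · 1
3 · 3 · 3 · 0 · 2
5) 2 · 2 · 3 · 1 · 3
3 · 1 · 3 · 0 · 0
1 · 2 · 3 · 3 · 1
1 · 0 · 2 · 0 · 1
3 · 3 · 3 · 0 · 2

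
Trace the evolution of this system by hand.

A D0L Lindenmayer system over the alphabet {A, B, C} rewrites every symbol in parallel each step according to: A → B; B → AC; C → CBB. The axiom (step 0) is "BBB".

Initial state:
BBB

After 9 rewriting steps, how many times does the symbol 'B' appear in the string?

1140

gen 0: BBB
gen 1: ACACAC
gen 2: BCBBBCBBBCBB
gen 3: ACCBBACACACCBBACACACCBBACAC
gen 4: BCBBCBBACACBCBBBCBBBCBBCBBACACBCBBBCBBBCBBCBBACACBCBBBCBB
gen 5: ACCBBACACCBBACACBCBBBCBBACCBBACACACCBBACACACCBBACACCBBACAC…CBBACACACCBBACACACCBBACACCBBACACBCBBBCBBACCBBACACACCBBACAC  (len 126)
gen 6: BCBBCBBACACBCBBBCBBCBBACACBCBBBCBBACCBBACACACCBBACACBCBBCB…BBACCBBACACACCBBACACBCBBCBBACACBCBBBCBBBCBBCBBACACBCBBBCBB  (len 270)
gen 7: ACCBBACACCBBACACBCBBBCBBACCBBACACACCBBACACCBBACACBCBBBCBBA…CBBACACACCBBACACACCBBACACCBBACACBCBBBCBBACCBBACACACCBBACAC  (len 591)
gen 8: BCBBCBBACACBCBBBCBBCBBACACBCBBBCBBACCBBACACACCBBACACBCBBCB…BBACCBBACACACCBBACACBCBBCBBACACBCBBBCBBBCBBCBBACACBCBBBCBB  (len 1275)
gen 9: ACCBBACACCBBACACBCBBBCBBACCBBACACACCBBACACCBBACACBCBBBCBBA…CBBACACACCBBACACACCBBACACCBBACACBCBBBCBBACCBBACACACCBBACAC  (len 2778)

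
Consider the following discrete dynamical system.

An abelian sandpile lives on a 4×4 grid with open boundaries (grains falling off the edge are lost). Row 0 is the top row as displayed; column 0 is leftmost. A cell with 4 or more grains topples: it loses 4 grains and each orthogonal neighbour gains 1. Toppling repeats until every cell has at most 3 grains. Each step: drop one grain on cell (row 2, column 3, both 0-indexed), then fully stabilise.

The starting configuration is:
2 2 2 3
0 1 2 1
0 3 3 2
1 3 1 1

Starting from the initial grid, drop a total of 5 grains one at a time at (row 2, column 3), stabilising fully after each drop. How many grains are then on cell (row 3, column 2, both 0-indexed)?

3

gen 0: 2 2 2 3
0 1 2 1
0 3 3 2
1 3 1 1
gen 1: 2 2 2 3
0 1 2 1
0 3 3 3
1 3 1 1
gen 2: 2 2 2 3
0 2 3 2
1 1 1 1
2 0 3 2
gen 3: 2 2 2 3
0 2 3 2
1 1 1 2
2 0 3 2
gen 4: 2 2 2 3
0 2 3 2
1 1 1 3
2 0 3 2
gen 5: 2 2 2 3
0 2 3 3
1 1 2 0
2 0 3 3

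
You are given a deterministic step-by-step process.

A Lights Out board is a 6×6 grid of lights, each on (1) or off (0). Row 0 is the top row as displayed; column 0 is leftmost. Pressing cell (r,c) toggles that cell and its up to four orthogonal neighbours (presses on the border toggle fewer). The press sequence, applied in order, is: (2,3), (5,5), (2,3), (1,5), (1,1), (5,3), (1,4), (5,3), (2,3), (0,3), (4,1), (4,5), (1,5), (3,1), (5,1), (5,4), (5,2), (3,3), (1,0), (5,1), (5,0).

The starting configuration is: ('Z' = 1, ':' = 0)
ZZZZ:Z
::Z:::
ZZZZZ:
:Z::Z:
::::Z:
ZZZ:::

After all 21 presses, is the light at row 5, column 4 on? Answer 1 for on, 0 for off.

0

t=0: ZZZZ:Z
::Z:::
ZZZZZ:
:Z::Z:
::::Z:
ZZZ:::
t=1: ZZZZ:Z
::ZZ::
ZZ::::
:Z:ZZ:
::::Z:
ZZZ:::
t=2: ZZZZ:Z
::ZZ::
ZZ::::
:Z:ZZ:
::::ZZ
ZZZ:ZZ
t=3: ZZZZ:Z
::Z:::
ZZZZZ:
:Z::Z:
::::ZZ
ZZZ:ZZ
t=4: ZZZZ::
::Z:ZZ
ZZZZZZ
:Z::Z:
::::ZZ
ZZZ:ZZ
t=5: Z:ZZ::
ZZ::ZZ
Z:ZZZZ
:Z::Z:
::::ZZ
ZZZ:ZZ
t=6: Z:ZZ::
ZZ::ZZ
Z:ZZZZ
:Z::Z:
:::ZZZ
ZZ:Z:Z
t=7: Z:ZZZ:
ZZ:Z::
Z:ZZ:Z
:Z::Z:
:::ZZZ
ZZ:Z:Z
t=8: Z:ZZZ:
ZZ:Z::
Z:ZZ:Z
:Z::Z:
::::ZZ
ZZZ:ZZ
t=9: Z:ZZZ:
ZZ::::
Z:::ZZ
:Z:ZZ:
::::ZZ
ZZZ:ZZ
t=10: Z:::::
ZZ:Z::
Z:::ZZ
:Z:ZZ:
::::ZZ
ZZZ:ZZ
t=11: Z:::::
ZZ:Z::
Z:::ZZ
:::ZZ:
ZZZ:ZZ
Z:Z:ZZ
t=12: Z:::::
ZZ:Z::
Z:::ZZ
:::ZZZ
ZZZ:::
Z:Z:Z:
t=13: Z::::Z
ZZ:ZZZ
Z:::Z:
:::ZZZ
ZZZ:::
Z:Z:Z:
t=14: Z::::Z
ZZ:ZZZ
ZZ::Z:
ZZZZZZ
Z:Z:::
Z:Z:Z:
t=15: Z::::Z
ZZ:ZZZ
ZZ::Z:
ZZZZZZ
ZZZ:::
:Z::Z:
t=16: Z::::Z
ZZ:ZZZ
ZZ::Z:
ZZZZZZ
ZZZ:Z:
:Z:Z:Z
t=17: Z::::Z
ZZ:ZZZ
ZZ::Z:
ZZZZZZ
ZZ::Z:
::Z::Z
t=18: Z::::Z
ZZ:ZZZ
ZZ:ZZ:
ZZ:::Z
ZZ:ZZ:
::Z::Z
t=19: :::::Z
:::ZZZ
:Z:ZZ:
ZZ:::Z
ZZ:ZZ:
::Z::Z
t=20: :::::Z
:::ZZZ
:Z:ZZ:
ZZ:::Z
Z::ZZ:
ZZ:::Z
t=21: :::::Z
:::ZZZ
:Z:ZZ:
ZZ:::Z
:::ZZ:
:::::Z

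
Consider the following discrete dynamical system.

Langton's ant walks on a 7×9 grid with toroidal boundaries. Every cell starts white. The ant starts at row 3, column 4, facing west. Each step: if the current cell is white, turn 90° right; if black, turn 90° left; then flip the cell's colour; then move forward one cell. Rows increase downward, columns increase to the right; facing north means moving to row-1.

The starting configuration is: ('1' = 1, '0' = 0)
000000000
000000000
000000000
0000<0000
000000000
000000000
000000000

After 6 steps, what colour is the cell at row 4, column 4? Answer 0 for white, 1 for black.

1

[0] 000000000
000000000
000000000
0000<0000
000000000
000000000
000000000
[1] 000000000
000000000
0000^0000
000010000
000000000
000000000
000000000
[2] 000000000
000000000
00001>000
000010000
000000000
000000000
000000000
[3] 000000000
000000000
000011000
00001v000
000000000
000000000
000000000
[4] 000000000
000000000
000011000
0000<1000
000000000
000000000
000000000
[5] 000000000
000000000
000011000
000001000
0000v0000
000000000
000000000
[6] 000000000
000000000
000011000
000001000
000<10000
000000000
000000000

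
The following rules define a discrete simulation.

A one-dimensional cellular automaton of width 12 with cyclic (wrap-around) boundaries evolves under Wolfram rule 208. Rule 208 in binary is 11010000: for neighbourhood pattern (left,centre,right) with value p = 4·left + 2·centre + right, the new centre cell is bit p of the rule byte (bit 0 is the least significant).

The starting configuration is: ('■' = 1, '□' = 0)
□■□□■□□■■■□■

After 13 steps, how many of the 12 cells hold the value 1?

gen 0: □■□□■□□■■■□■
gen 1: □□■□□■□□■■□□
gen 2: □□□■□□■□□■■□
gen 3: □□□□■□□■□□■■
gen 4: ■□□□□■□□■□□■
gen 5: ■■□□□□■□□■□□
gen 6: □■■□□□□■□□■□
gen 7: □□■■□□□□■□□■
gen 8: ■□□■■□□□□■□□
gen 9: □■□□■■□□□□■□
gen 10: □□■□□■■□□□□■
gen 11: ■□□■□□■■□□□□
gen 12: □■□□■□□■■□□□
gen 13: □□■□□■□□■■□□

4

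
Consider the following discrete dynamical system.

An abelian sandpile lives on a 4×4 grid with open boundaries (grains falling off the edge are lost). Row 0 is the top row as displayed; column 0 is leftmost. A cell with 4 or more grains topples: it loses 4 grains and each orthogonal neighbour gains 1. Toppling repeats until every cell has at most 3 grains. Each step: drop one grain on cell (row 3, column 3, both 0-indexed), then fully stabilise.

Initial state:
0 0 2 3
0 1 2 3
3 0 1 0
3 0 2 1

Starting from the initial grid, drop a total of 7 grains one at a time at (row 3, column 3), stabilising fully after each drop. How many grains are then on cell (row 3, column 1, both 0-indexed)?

1

step 0: 0 0 2 3
0 1 2 3
3 0 1 0
3 0 2 1
step 1: 0 0 2 3
0 1 2 3
3 0 1 0
3 0 2 2
step 2: 0 0 2 3
0 1 2 3
3 0 1 0
3 0 2 3
step 3: 0 0 2 3
0 1 2 3
3 0 1 1
3 0 3 0
step 4: 0 0 2 3
0 1 2 3
3 0 1 1
3 0 3 1
step 5: 0 0 2 3
0 1 2 3
3 0 1 1
3 0 3 2
step 6: 0 0 2 3
0 1 2 3
3 0 1 1
3 0 3 3
step 7: 0 0 2 3
0 1 2 3
3 0 2 2
3 1 0 1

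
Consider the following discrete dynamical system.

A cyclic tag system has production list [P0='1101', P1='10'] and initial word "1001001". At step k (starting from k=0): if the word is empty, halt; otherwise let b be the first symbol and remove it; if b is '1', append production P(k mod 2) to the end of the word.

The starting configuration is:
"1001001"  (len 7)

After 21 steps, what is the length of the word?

k=0  "1001001"  (len 7)
k=1  "0010011101"  (len 10)
k=2  "010011101"  (len 9)
k=3  "10011101"  (len 8)
k=4  "001110110"  (len 9)
k=5  "01110110"  (len 8)
k=6  "1110110"  (len 7)
k=7  "1101101101"  (len 10)
k=8  "10110110110"  (len 11)
k=9  "01101101101101"  (len 14)
k=10  "1101101101101"  (len 13)
k=11  "1011011011011101"  (len 16)
k=12  "01101101101110110"  (len 17)
k=13  "1101101101110110"  (len 16)
k=14  "10110110111011010"  (len 17)
k=15  "01101101110110101101"  (len 20)
k=16  "1101101110110101101"  (len 19)
k=17  "1011011101101011011101"  (len 22)
k=18  "01101110110101101110110"  (len 23)
k=19  "1101110110101101110110"  (len 22)
k=20  "10111011010110111011010"  (len 23)
k=21  "01110110101101110110101101"  (len 26)

26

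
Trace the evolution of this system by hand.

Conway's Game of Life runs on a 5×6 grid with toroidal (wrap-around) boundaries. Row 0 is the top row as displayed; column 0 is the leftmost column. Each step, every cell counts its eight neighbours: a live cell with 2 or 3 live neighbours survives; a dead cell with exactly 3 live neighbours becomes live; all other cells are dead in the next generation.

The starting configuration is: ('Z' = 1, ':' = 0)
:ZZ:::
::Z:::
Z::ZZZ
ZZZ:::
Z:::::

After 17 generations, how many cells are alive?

2

0) :ZZ:::
::Z:::
Z::ZZZ
ZZZ:::
Z:::::
1) :ZZ:::
Z:Z:ZZ
Z::ZZZ
::ZZZ:
Z:::::
2) ::ZZ::
::Z:::
Z:::::
ZZZ:::
::::::
3) ::ZZ::
:ZZZ::
Z:Z:::
ZZ::::
:::Z::
4) :Z::Z:
::::::
Z::Z::
ZZZ:::
:Z:Z::
5) ::Z:::
::::::
Z:Z:::
Z::Z::
:::Z::
6) ::::::
:Z::::
:Z::::
:ZZZ::
::ZZ::
7) ::Z:::
::::::
ZZ::::
:Z:Z::
:Z:Z::
8) ::Z:::
:Z::::
ZZZ:::
:Z::::
:Z:Z::
9) :ZZ:::
Z:::::
Z:Z:::
::::::
:Z::::
10) ZZZ:::
Z:Z:::
:Z::::
:Z::::
:ZZ:::
11) Z::Z::
Z:Z:::
ZZZ:::
ZZ::::
::::::
12) :Z::::
Z:ZZ:Z
::Z::Z
Z:Z:::
ZZ::::
13) :::::Z
Z:ZZZZ
::Z:ZZ
Z:Z::Z
Z:Z:::
14) ::Z:::
ZZZ:::
::Z:::
Z:Z:Z:
Z:::::
15) Z:Z:::
::ZZ::
Z:Z::Z
:::Z:Z
:::Z:Z
16) :ZZ:Z:
Z:ZZ:Z
ZZZ::Z
::ZZ:Z
Z:ZZ:Z
17) ::::::
::::::
::::::
::::::
Z::::Z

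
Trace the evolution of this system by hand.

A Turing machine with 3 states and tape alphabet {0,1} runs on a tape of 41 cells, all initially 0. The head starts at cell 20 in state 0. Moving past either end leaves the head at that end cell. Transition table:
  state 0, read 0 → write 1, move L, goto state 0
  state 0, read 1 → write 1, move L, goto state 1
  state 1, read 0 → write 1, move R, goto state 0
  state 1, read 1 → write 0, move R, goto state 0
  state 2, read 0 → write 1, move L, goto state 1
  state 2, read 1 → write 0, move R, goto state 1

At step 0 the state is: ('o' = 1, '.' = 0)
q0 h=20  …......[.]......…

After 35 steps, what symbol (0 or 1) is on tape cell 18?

1

gen 0: q0 h=20  …......[.]......…
gen 1: q0 h=19  …......[.]o.....…
gen 2: q0 h=18  …......[.]oo....…
gen 3: q0 h=17  …......[.]ooo...…
gen 4: q0 h=16  …......[.]oooo..…
gen 5: q0 h=15  …......[.]ooooo.…
gen 6: q0 h=14  …......[.]oooooo…
gen 7: q0 h=13  …......[.]oooooo…
gen 8: q0 h=12  …......[.]oooooo…
gen 9: q0 h=11  …......[.]oooooo…
gen 10: q0 h=10  …......[.]oooooo…
gen 11: q0 h= 9  …......[.]oooooo…
gen 12: q0 h= 8  …......[.]oooooo…
gen 13: q0 h= 7  …......[.]oooooo…
gen 14: q0 h= 6  |......[.]oooooo…
gen 15: q0 h= 5  |.....[.]oooooo…
gen 16: q0 h= 4  |....[.]oooooo…
gen 17: q0 h= 3  |...[.]oooooo…
gen 18: q0 h= 2  |..[.]oooooo…
gen 19: q0 h= 1  |.[.]oooooo…
gen 20: q0 h= 0  |[.]oooooo…
gen 21: q0 h= 0  |[o]oooooo…
gen 22: q1 h= 0  |[o]oooooo…
gen 23: q0 h= 1  |.[o]oooooo…
gen 24: q1 h= 0  |[.]oooooo…
gen 25: q0 h= 1  |o[o]oooooo…
gen 26: q1 h= 0  |[o]oooooo…
gen 27: q0 h= 1  |.[o]oooooo…
gen 28: q1 h= 0  |[.]oooooo…
gen 29: q0 h= 1  |o[o]oooooo…
gen 30: q1 h= 0  |[o]oooooo…
gen 31: q0 h= 1  |.[o]oooooo…
gen 32: q1 h= 0  |[.]oooooo…
gen 33: q0 h= 1  |o[o]oooooo…
gen 34: q1 h= 0  |[o]oooooo…
gen 35: q0 h= 1  |.[o]oooooo…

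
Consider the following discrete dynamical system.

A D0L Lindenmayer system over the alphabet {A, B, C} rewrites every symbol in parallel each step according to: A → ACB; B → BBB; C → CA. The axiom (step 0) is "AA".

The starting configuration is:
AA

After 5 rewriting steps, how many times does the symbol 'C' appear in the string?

32

0) AA
1) ACBACB
2) ACBCABBBACBCABBB
3) ACBCABBBCAACBBBBBBBBBBACBCABBBCAACBBBBBBBBBB
4) ACBCABBBCAACBBBBBBBBBBCAACBACBCABBBBBBBBBBBBBBBBBBBBBBBBBB…ABBBCAACBBBBBBBBBBCAACBACBCABBBBBBBBBBBBBBBBBBBBBBBBBBBBBB  (len 124)
5) ACBCABBBCAACBBBBBBBBBBCAACBACBCABBBBBBBBBBBBBBBBBBBBBBBBBB…BBBBBBBBBBBBBBBBBBBBBBBBBBBBBBBBBBBBBBBBBBBBBBBBBBBBBBBBBB  (len 356)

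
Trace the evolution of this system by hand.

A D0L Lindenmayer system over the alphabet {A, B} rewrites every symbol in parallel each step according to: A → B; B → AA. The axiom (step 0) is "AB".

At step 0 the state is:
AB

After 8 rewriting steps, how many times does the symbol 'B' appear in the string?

16

k=0  AB
k=1  BAA
k=2  AABB
k=3  BBAAAA
k=4  AAAABBBB
k=5  BBBBAAAAAAAA
k=6  AAAAAAAABBBBBBBB
k=7  BBBBBBBBAAAAAAAAAAAAAAAA
k=8  AAAAAAAAAAAAAAAABBBBBBBBBBBBBBBB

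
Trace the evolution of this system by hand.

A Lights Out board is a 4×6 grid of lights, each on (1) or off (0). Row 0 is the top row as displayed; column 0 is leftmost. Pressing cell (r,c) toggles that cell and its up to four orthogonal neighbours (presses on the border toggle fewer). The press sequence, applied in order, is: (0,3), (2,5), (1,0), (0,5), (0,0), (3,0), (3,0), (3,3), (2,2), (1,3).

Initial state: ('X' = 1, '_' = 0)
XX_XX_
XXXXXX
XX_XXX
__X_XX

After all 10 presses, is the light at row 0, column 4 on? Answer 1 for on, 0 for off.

k=0  XX_XX_
XXXXXX
XX_XXX
__X_XX
k=1  XXX___
XXX_XX
XX_XXX
__X_XX
k=2  XXX___
XXX_X_
XX_X__
__X_X_
k=3  _XX___
__X_X_
_X_X__
__X_X_
k=4  _XX_XX
__X_XX
_X_X__
__X_X_
k=5  X_X_XX
X_X_XX
_X_X__
__X_X_
k=6  X_X_XX
X_X_XX
XX_X__
XXX_X_
k=7  X_X_XX
X_X_XX
_X_X__
__X_X_
k=8  X_X_XX
X_X_XX
_X____
___X__
k=9  X_X_XX
X___XX
__XX__
__XX__
k=10  X_XXXX
X_XX_X
__X___
__XX__

1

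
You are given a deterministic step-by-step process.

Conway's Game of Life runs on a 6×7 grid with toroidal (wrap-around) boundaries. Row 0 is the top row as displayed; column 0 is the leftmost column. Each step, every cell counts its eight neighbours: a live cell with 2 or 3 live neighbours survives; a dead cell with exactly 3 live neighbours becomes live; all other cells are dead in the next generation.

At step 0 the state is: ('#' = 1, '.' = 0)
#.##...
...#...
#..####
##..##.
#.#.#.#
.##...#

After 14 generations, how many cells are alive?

step 0: #.##...
...#...
#..####
##..##.
#.#.#.#
.##...#
step 1: #..#...
##...#.
####...
..#....
..#.#..
.....##
step 2: ##..##.
...##..
#..#..#
.......
...#.#.
...####
step 3: #.#....
.###...
...##..
....#.#
...#.##
#.##...
step 4: #......
.#..#..
....##.
......#
#.##.##
#.###..
step 5: #.#.#..
....##.
....##.
#..#...
#.#..#.
#.#.##.
step 6: .......
......#
...#.##
.#.#.#.
#.#..#.
#.#.##.
step 7: .....##
.....##
#.#..##
##.#.#.
#.#..#.
...###.
step 8: .......
....#..
..#....
...#.#.
#.#..#.
...#...
step 9: .......
.......
...##..
.####.#
..##..#
.......
step 10: .......
.......
....##.
##.....
##..##.
.......
step 11: .......
.......
.......
##.....
##....#
.......
step 12: .......
.......
.......
.#....#
.#....#
#......
step 13: .......
.......
.......
.......
.#....#
#......
step 14: .......
.......
.......
.......
#......
#......

2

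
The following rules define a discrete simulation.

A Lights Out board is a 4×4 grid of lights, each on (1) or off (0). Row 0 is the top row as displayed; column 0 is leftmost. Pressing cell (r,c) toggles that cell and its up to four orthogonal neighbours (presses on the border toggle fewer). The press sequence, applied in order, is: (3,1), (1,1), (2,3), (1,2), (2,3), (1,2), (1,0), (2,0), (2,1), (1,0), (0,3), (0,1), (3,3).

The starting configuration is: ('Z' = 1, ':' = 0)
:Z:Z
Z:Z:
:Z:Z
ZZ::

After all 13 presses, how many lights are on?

0) :Z:Z
Z:Z:
:Z:Z
ZZ::
1) :Z:Z
Z:Z:
:::Z
::Z:
2) :::Z
:Z::
:Z:Z
::Z:
3) :::Z
:Z:Z
:ZZ:
::ZZ
4) ::ZZ
::Z:
:Z::
::ZZ
5) ::ZZ
::ZZ
:ZZZ
::Z:
6) :::Z
:Z::
:Z:Z
::Z:
7) Z::Z
Z:::
ZZ:Z
::Z:
8) Z::Z
::::
:::Z
Z:Z:
9) Z::Z
:Z::
ZZZZ
ZZZ:
10) :::Z
Z:::
:ZZZ
ZZZ:
11) ::Z:
Z::Z
:ZZZ
ZZZ:
12) ZZ::
ZZ:Z
:ZZZ
ZZZ:
13) ZZ::
ZZ:Z
:ZZ:
ZZ:Z

10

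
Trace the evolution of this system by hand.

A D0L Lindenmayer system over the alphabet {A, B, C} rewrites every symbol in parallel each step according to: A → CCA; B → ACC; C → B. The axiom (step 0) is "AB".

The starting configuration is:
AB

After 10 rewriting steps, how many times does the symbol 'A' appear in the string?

682

gen 0: AB
gen 1: CCAACC
gen 2: BBCCACCABB
gen 3: ACCACCBBCCABBCCAACCACC
gen 4: CCABBCCABBACCACCBBCCAACCACCBBCCACCABBCCABB
gen 5: BBCCAACCACCBBCCAACCACCCCABBCCABBACCACCBBCCACCABBCCABBACCACCBBCCABBCCAACCACCBBCCAACCACC
gen 6: ACCACCBBCCACCABBCCABBACCACCBBCCACCABBCCABBBBCCAACCACCBBCCA…CCABBACCACCBBCCAACCACCBBCCACCABBCCABBACCACCBBCCACCABBCCABB  (len 170)
gen 7: CCABBCCABBACCACCBBCCABBCCAACCACCBBCCAACCACCCCABBCCABBACCAC…CACCBBCCAACCACCCCABBCCABBACCACCBBCCABBCCAACCACCBBCCAACCACC  (len 342)
gen 8: BBCCAACCACCBBCCAACCACCCCABBCCABBACCACCBBCCAACCACCBBCCACCAB…CCABBACCACCBBCCAACCACCBBCCACCABBCCABBACCACCBBCCACCABBCCABB  (len 682)
gen 9: ACCACCBBCCACCABBCCABBACCACCBBCCACCABBCCABBBBCCAACCACCBBCCA…CACCBBCCAACCACCCCABBCCABBACCACCBBCCABBCCAACCACCBBCCAACCACC  (len 1366)
gen 10: CCABBCCABBACCACCBBCCABBCCAACCACCBBCCAACCACCCCABBCCABBACCAC…CCABBACCACCBBCCAACCACCBBCCACCABBCCABBACCACCBBCCACCABBCCABB  (len 2730)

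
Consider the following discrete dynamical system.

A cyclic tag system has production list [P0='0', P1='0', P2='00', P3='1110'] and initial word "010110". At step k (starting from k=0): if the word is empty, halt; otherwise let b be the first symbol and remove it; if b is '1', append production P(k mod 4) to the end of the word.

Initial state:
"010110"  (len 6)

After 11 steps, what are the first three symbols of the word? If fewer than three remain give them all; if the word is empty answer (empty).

011

[0] "010110"  (len 6)
[1] "10110"  (len 5)
[2] "01100"  (len 5)
[3] "1100"  (len 4)
[4] "1001110"  (len 7)
[5] "0011100"  (len 7)
[6] "011100"  (len 6)
[7] "11100"  (len 5)
[8] "11001110"  (len 8)
[9] "10011100"  (len 8)
[10] "00111000"  (len 8)
[11] "0111000"  (len 7)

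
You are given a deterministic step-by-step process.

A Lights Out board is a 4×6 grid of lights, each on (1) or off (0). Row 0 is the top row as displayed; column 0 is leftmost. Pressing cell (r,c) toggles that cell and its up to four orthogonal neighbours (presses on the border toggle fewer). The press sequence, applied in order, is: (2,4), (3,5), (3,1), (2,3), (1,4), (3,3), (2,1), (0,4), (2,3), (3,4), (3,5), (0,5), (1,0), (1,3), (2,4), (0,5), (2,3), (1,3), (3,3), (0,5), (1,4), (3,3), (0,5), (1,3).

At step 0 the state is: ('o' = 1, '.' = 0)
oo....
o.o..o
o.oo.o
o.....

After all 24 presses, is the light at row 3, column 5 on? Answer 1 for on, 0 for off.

step 0: oo....
o.o..o
o.oo.o
o.....
step 1: oo....
o.o.oo
o.o.o.
o...o.
step 2: oo....
o.o.oo
o.o.oo
o....o
step 3: oo....
o.o.oo
ooo.oo
.oo..o
step 4: oo....
o.oooo
oo.o.o
.ooo.o
step 5: oo..o.
o.o...
oo.ooo
.ooo.o
step 6: oo..o.
o.o...
oo..oo
.o..oo
step 7: oo..o.
ooo...
..o.oo
....oo
step 8: oo.o.o
ooo.o.
..o.oo
....oo
step 9: oo.o.o
ooooo.
...o.o
...ooo
step 10: oo.o.o
ooooo.
...ooo
......
step 11: oo.o.o
ooooo.
...oo.
....oo
step 12: oo.oo.
oooooo
...oo.
....oo
step 13: .o.oo.
..oooo
o..oo.
....oo
step 14: .o..o.
.....o
o...o.
....oo
step 15: .o..o.
....oo
o..o.o
.....o
step 16: .o...o
....o.
o..o.o
.....o
step 17: .o...o
...oo.
o.o.oo
...o.o
step 18: .o.o.o
..o...
o.oooo
...o.o
step 19: .o.o.o
..o...
o.o.oo
..o.oo
step 20: .o.oo.
..o..o
o.o.oo
..o.oo
step 21: .o.o..
..ooo.
o.o..o
..o.oo
step 22: .o.o..
..ooo.
o.oo.o
...o.o
step 23: .o.ooo
..oooo
o.oo.o
...o.o
step 24: .o..oo
.....o
o.o..o
...o.o

1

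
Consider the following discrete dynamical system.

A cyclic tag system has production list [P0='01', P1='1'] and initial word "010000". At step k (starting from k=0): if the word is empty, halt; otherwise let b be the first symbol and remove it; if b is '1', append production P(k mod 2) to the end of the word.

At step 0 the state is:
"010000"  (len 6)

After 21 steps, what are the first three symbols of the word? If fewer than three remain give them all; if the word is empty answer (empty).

01

step 0: "010000"  (len 6)
step 1: "10000"  (len 5)
step 2: "00001"  (len 5)
step 3: "0001"  (len 4)
step 4: "001"  (len 3)
step 5: "01"  (len 2)
step 6: "1"  (len 1)
step 7: "01"  (len 2)
step 8: "1"  (len 1)
step 9: "01"  (len 2)
step 10: "1"  (len 1)
step 11: "01"  (len 2)
step 12: "1"  (len 1)
step 13: "01"  (len 2)
step 14: "1"  (len 1)
step 15: "01"  (len 2)
step 16: "1"  (len 1)
step 17: "01"  (len 2)
step 18: "1"  (len 1)
step 19: "01"  (len 2)
step 20: "1"  (len 1)
step 21: "01"  (len 2)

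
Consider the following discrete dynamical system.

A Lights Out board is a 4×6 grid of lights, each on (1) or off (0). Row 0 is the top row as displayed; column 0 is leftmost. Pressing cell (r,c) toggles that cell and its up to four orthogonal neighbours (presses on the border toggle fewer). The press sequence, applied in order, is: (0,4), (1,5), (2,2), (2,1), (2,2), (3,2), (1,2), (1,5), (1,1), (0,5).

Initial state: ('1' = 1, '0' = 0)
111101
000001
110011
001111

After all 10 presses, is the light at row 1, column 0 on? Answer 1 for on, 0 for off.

1

k=0  111101
000001
110011
001111
k=1  111010
000011
110011
001111
k=2  111011
000000
110010
001111
k=3  111011
001000
101110
000111
k=4  111011
011000
010110
010111
k=5  111011
010000
001010
011111
k=6  111011
010000
000010
000011
k=7  110011
001100
001010
000011
k=8  110010
001111
001011
000011
k=9  100010
110111
011011
000011
k=10  100001
110110
011011
000011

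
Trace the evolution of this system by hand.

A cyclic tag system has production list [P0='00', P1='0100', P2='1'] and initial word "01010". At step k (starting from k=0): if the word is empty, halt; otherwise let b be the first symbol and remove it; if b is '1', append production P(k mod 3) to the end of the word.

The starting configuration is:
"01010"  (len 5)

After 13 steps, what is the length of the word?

[0] "01010"  (len 5)
[1] "1010"  (len 4)
[2] "0100100"  (len 7)
[3] "100100"  (len 6)
[4] "0010000"  (len 7)
[5] "010000"  (len 6)
[6] "10000"  (len 5)
[7] "000000"  (len 6)
[8] "00000"  (len 5)
[9] "0000"  (len 4)
[10] "000"  (len 3)
[11] "00"  (len 2)
[12] "0"  (len 1)
[13] (halted — word empty)

0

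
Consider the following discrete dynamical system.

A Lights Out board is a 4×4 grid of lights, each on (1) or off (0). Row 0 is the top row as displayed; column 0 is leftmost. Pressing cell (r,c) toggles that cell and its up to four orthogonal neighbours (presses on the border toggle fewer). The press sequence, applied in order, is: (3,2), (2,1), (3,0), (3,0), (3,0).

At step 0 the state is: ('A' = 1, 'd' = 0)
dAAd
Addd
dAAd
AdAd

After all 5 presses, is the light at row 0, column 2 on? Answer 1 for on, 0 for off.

1

[0] dAAd
Addd
dAAd
AdAd
[1] dAAd
Addd
dAdd
AAdA
[2] dAAd
AAdd
AdAd
AddA
[3] dAAd
AAdd
ddAd
dAdA
[4] dAAd
AAdd
AdAd
AddA
[5] dAAd
AAdd
ddAd
dAdA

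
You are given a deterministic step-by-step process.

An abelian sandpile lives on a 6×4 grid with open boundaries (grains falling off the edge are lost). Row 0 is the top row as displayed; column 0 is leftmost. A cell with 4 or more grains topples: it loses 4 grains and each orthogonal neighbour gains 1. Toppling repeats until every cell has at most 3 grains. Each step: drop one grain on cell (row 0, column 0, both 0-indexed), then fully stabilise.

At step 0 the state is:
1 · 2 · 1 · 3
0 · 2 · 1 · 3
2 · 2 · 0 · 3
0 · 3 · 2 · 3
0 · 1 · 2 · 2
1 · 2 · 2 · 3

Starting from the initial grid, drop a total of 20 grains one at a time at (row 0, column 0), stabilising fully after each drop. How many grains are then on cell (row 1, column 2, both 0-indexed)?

0) 1 · 2 · 1 · 3
0 · 2 · 1 · 3
2 · 2 · 0 · 3
0 · 3 · 2 · 3
0 · 1 · 2 · 2
1 · 2 · 2 · 3
1) 2 · 2 · 1 · 3
0 · 2 · 1 · 3
2 · 2 · 0 · 3
0 · 3 · 2 · 3
0 · 1 · 2 · 2
1 · 2 · 2 · 3
2) 3 · 2 · 1 · 3
0 · 2 · 1 · 3
2 · 2 · 0 · 3
0 · 3 · 2 · 3
0 · 1 · 2 · 2
1 · 2 · 2 · 3
3) 0 · 3 · 1 · 3
1 · 2 · 1 · 3
2 · 2 · 0 · 3
0 · 3 · 2 · 3
0 · 1 · 2 · 2
1 · 2 · 2 · 3
4) 1 · 3 · 1 · 3
1 · 2 · 1 · 3
2 · 2 · 0 · 3
0 · 3 · 2 · 3
0 · 1 · 2 · 2
1 · 2 · 2 · 3
5) 2 · 3 · 1 · 3
1 · 2 · 1 · 3
2 · 2 · 0 · 3
0 · 3 · 2 · 3
0 · 1 · 2 · 2
1 · 2 · 2 · 3
6) 3 · 3 · 1 · 3
1 · 2 · 1 · 3
2 · 2 · 0 · 3
0 · 3 · 2 · 3
0 · 1 · 2 · 2
1 · 2 · 2 · 3
7) 1 · 0 · 2 · 3
2 · 3 · 1 · 3
2 · 2 · 0 · 3
0 · 3 · 2 · 3
0 · 1 · 2 · 2
1 · 2 · 2 · 3
8) 2 · 0 · 2 · 3
2 · 3 · 1 · 3
2 · 2 · 0 · 3
0 · 3 · 2 · 3
0 · 1 · 2 · 2
1 · 2 · 2 · 3
9) 3 · 0 · 2 · 3
2 · 3 · 1 · 3
2 · 2 · 0 · 3
0 · 3 · 2 · 3
0 · 1 · 2 · 2
1 · 2 · 2 · 3
10) 0 · 1 · 2 · 3
3 · 3 · 1 · 3
2 · 2 · 0 · 3
0 · 3 · 2 · 3
0 · 1 · 2 · 2
1 · 2 · 2 · 3
11) 1 · 1 · 2 · 3
3 · 3 · 1 · 3
2 · 2 · 0 · 3
0 · 3 · 2 · 3
0 · 1 · 2 · 2
1 · 2 · 2 · 3
12) 2 · 1 · 2 · 3
3 · 3 · 1 · 3
2 · 2 · 0 · 3
0 · 3 · 2 · 3
0 · 1 · 2 · 2
1 · 2 · 2 · 3
13) 3 · 1 · 2 · 3
3 · 3 · 1 · 3
2 · 2 · 0 · 3
0 · 3 · 2 · 3
0 · 1 · 2 · 2
1 · 2 · 2 · 3
14) 1 · 3 · 2 · 3
1 · 0 · 2 · 3
3 · 3 · 0 · 3
0 · 3 · 2 · 3
0 · 1 · 2 · 2
1 · 2 · 2 · 3
15) 2 · 3 · 2 · 3
1 · 0 · 2 · 3
3 · 3 · 0 · 3
0 · 3 · 2 · 3
0 · 1 · 2 · 2
1 · 2 · 2 · 3
16) 3 · 3 · 2 · 3
1 · 0 · 2 · 3
3 · 3 · 0 · 3
0 · 3 · 2 · 3
0 · 1 · 2 · 2
1 · 2 · 2 · 3
17) 1 · 0 · 3 · 3
2 · 1 · 2 · 3
3 · 3 · 0 · 3
0 · 3 · 2 · 3
0 · 1 · 2 · 2
1 · 2 · 2 · 3
18) 2 · 0 · 3 · 3
2 · 1 · 2 · 3
3 · 3 · 0 · 3
0 · 3 · 2 · 3
0 · 1 · 2 · 2
1 · 2 · 2 · 3
19) 3 · 0 · 3 · 3
2 · 1 · 2 · 3
3 · 3 · 0 · 3
0 · 3 · 2 · 3
0 · 1 · 2 · 2
1 · 2 · 2 · 3
20) 0 · 1 · 3 · 3
3 · 1 · 2 · 3
3 · 3 · 0 · 3
0 · 3 · 2 · 3
0 · 1 · 2 · 2
1 · 2 · 2 · 3

2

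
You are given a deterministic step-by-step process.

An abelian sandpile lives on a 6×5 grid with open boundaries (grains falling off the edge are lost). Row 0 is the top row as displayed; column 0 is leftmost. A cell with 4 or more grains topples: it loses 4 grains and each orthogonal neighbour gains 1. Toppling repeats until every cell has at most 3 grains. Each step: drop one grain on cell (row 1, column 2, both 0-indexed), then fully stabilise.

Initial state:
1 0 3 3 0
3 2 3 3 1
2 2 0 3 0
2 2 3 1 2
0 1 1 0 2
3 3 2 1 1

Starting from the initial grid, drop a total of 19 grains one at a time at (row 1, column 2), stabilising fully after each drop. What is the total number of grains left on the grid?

[0] 1 0 3 3 0
3 2 3 3 1
2 2 0 3 0
2 2 3 1 2
0 1 1 0 2
3 3 2 1 1
[1] 1 1 1 1 1
3 3 2 2 2
2 2 2 0 1
2 2 3 2 2
0 1 1 0 2
3 3 2 1 1
[2] 1 1 1 1 1
3 3 3 2 2
2 2 2 0 1
2 2 3 2 2
0 1 1 0 2
3 3 2 1 1
[3] 2 2 2 1 1
0 1 1 3 2
3 3 3 0 1
2 2 3 2 2
0 1 1 0 2
3 3 2 1 1
[4] 2 2 2 1 1
0 1 2 3 2
3 3 3 0 1
2 2 3 2 2
0 1 1 0 2
3 3 2 1 1
[5] 2 2 2 1 1
0 1 3 3 2
3 3 3 0 1
2 2 3 2 2
0 1 1 0 2
3 3 2 1 1
[6] 2 2 3 2 1
1 3 2 0 3
1 2 2 2 1
0 1 1 3 2
1 2 2 0 2
3 3 2 1 1
[7] 2 2 3 2 1
1 3 3 0 3
1 2 2 2 1
0 1 1 3 2
1 2 2 0 2
3 3 2 1 1
[8] 3 0 1 3 1
2 1 2 1 3
1 3 3 2 1
0 1 1 3 2
1 2 2 0 2
3 3 2 1 1
[9] 3 0 1 3 1
2 1 3 1 3
1 3 3 2 1
0 1 1 3 2
1 2 2 0 2
3 3 2 1 1
[10] 3 0 2 3 1
2 3 1 2 3
2 0 1 3 1
0 2 2 3 2
1 2 2 0 2
3 3 2 1 1
[11] 3 0 2 3 1
2 3 2 2 3
2 0 1 3 1
0 2 2 3 2
1 2 2 0 2
3 3 2 1 1
[12] 3 0 2 3 1
2 3 3 2 3
2 0 1 3 1
0 2 2 3 2
1 2 2 0 2
3 3 2 1 1
[13] 3 1 3 3 1
3 0 1 3 3
2 1 2 3 1
0 2 2 3 2
1 2 2 0 2
3 3 2 1 1
[14] 3 1 3 3 1
3 0 2 3 3
2 1 2 3 1
0 2 2 3 2
1 2 2 0 2
3 3 2 1 1
[15] 3 1 3 3 1
3 0 3 3 3
2 1 2 3 1
0 2 2 3 2
1 2 2 0 2
3 3 2 1 1
[16] 3 2 1 1 3
3 1 3 3 0
2 2 1 2 3
0 3 0 1 3
1 2 3 1 2
3 3 2 1 1
[17] 3 2 2 2 3
3 2 1 0 1
2 2 2 3 3
0 3 0 1 3
1 2 3 1 2
3 3 2 1 1
[18] 3 2 2 2 3
3 2 2 0 1
2 2 2 3 3
0 3 0 1 3
1 2 3 1 2
3 3 2 1 1
[19] 3 2 2 2 3
3 2 3 0 1
2 2 2 3 3
0 3 0 1 3
1 2 3 1 2
3 3 2 1 1

59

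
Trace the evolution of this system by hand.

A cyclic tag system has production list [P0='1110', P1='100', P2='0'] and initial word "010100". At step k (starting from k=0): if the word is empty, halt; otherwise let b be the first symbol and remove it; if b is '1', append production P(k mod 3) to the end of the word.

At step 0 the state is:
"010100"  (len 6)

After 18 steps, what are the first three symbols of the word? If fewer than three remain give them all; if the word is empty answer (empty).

[0] "010100"  (len 6)
[1] "10100"  (len 5)
[2] "0100100"  (len 7)
[3] "100100"  (len 6)
[4] "001001110"  (len 9)
[5] "01001110"  (len 8)
[6] "1001110"  (len 7)
[7] "0011101110"  (len 10)
[8] "011101110"  (len 9)
[9] "11101110"  (len 8)
[10] "11011101110"  (len 11)
[11] "1011101110100"  (len 13)
[12] "0111011101000"  (len 13)
[13] "111011101000"  (len 12)
[14] "11011101000100"  (len 14)
[15] "10111010001000"  (len 14)
[16] "01110100010001110"  (len 17)
[17] "1110100010001110"  (len 16)
[18] "1101000100011100"  (len 16)

110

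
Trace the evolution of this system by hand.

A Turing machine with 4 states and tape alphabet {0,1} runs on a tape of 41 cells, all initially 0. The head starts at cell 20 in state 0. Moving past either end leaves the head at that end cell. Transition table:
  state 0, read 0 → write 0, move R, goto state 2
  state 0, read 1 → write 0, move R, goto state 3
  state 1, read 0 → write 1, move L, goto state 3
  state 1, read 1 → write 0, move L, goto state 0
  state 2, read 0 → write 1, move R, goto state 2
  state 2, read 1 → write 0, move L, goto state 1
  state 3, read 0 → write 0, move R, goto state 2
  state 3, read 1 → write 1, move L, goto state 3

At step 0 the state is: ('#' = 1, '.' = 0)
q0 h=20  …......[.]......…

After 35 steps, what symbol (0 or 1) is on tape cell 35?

1

t=0: q0 h=20  …......[.]......…
t=1: q2 h=21  …......[.]......…
t=2: q2 h=22  ….....#[.]......…
t=3: q2 h=23  …....##[.]......…
t=4: q2 h=24  …...###[.]......…
t=5: q2 h=25  …..####[.]......…
t=6: q2 h=26  ….#####[.]......…
t=7: q2 h=27  …######[.]......…
t=8: q2 h=28  …######[.]......…
t=9: q2 h=29  …######[.]......…
t=10: q2 h=30  …######[.]......…
t=11: q2 h=31  …######[.]......…
t=12: q2 h=32  …######[.]......…
t=13: q2 h=33  …######[.]......…
t=14: q2 h=34  …######[.]......|
t=15: q2 h=35  …######[.].....|
t=16: q2 h=36  …######[.]....|
t=17: q2 h=37  …######[.]...|
t=18: q2 h=38  …######[.]..|
t=19: q2 h=39  …######[.].|
t=20: q2 h=40  …######[.]|
t=21: q2 h=40  …######[#]|
t=22: q1 h=39  …######[#].|
t=23: q0 h=38  …######[#]..|
t=24: q3 h=39  …#####.[.].|
t=25: q2 h=40  …####..[.]|
t=26: q2 h=40  …####..[#]|
t=27: q1 h=39  …#####.[.].|
t=28: q3 h=38  …######[.]#.|
t=29: q2 h=39  …#####.[#].|
t=30: q1 h=38  …######[.]..|
t=31: q3 h=37  …######[#]#..|
t=32: q3 h=36  …######[#]##..|
t=33: q3 h=35  …######[#]###..|
t=34: q3 h=34  …######[#]####..|
t=35: q3 h=33  …######[#]#####.…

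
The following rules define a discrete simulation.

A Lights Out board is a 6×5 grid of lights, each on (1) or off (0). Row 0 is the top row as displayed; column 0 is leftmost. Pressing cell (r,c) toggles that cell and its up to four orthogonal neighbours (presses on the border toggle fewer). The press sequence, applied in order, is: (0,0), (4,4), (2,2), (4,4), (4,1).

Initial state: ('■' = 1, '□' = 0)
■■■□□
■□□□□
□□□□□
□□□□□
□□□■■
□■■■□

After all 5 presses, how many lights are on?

k=0  ■■■□□
■□□□□
□□□□□
□□□□□
□□□■■
□■■■□
k=1  □□■□□
□□□□□
□□□□□
□□□□□
□□□■■
□■■■□
k=2  □□■□□
□□□□□
□□□□□
□□□□■
□□□□□
□■■■■
k=3  □□■□□
□□■□□
□■■■□
□□■□■
□□□□□
□■■■■
k=4  □□■□□
□□■□□
□■■■□
□□■□□
□□□■■
□■■■□
k=5  □□■□□
□□■□□
□■■■□
□■■□□
■■■■■
□□■■□

14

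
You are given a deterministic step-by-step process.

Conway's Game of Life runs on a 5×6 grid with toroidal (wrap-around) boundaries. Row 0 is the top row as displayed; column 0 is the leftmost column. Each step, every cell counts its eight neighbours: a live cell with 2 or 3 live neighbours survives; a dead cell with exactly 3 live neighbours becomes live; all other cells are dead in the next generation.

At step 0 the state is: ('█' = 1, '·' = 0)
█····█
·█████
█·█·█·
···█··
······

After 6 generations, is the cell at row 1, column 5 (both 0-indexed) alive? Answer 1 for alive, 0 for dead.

step 0: █····█
·█████
█·█·█·
···█··
······
step 1: ████·█
··█···
█·····
···█··
······
step 2: ████··
··██·█
······
······
██·██·
step 3: ······
█··██·
······
······
█··███
step 4: █·····
······
······
····██
····██
step 5: ·····█
······
······
····██
█···█·
step 6: ·····█
······
······
····██
█···█·

0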